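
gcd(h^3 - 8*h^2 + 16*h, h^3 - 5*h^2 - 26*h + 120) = h - 4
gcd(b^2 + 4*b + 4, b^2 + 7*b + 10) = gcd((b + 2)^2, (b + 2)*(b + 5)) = b + 2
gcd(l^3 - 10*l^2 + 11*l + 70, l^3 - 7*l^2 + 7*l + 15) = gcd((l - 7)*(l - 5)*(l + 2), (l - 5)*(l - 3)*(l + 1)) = l - 5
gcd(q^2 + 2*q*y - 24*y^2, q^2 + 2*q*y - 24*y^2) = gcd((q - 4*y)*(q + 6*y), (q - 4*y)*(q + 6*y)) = -q^2 - 2*q*y + 24*y^2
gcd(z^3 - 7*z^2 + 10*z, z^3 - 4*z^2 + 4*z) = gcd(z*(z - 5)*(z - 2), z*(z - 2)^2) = z^2 - 2*z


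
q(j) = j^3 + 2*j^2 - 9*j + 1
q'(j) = 3*j^2 + 4*j - 9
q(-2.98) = 19.12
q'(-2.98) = 5.72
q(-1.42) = 14.95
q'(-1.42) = -8.63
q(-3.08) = 18.47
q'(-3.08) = 7.14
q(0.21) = -0.79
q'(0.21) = -8.03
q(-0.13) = 2.20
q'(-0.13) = -9.47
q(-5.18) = -37.71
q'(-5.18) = 50.78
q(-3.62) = 12.35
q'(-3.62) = 15.83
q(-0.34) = 4.25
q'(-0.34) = -10.01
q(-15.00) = -2789.00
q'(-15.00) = 606.00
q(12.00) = 1909.00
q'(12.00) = 471.00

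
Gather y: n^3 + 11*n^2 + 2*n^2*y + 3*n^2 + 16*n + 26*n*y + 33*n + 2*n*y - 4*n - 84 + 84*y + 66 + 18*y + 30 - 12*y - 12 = n^3 + 14*n^2 + 45*n + y*(2*n^2 + 28*n + 90)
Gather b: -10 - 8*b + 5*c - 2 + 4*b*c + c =b*(4*c - 8) + 6*c - 12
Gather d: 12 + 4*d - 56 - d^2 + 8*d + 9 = -d^2 + 12*d - 35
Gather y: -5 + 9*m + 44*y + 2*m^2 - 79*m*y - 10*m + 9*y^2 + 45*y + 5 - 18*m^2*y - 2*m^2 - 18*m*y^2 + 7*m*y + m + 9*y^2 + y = y^2*(18 - 18*m) + y*(-18*m^2 - 72*m + 90)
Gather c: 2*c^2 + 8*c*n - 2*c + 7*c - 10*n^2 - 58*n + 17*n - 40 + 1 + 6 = 2*c^2 + c*(8*n + 5) - 10*n^2 - 41*n - 33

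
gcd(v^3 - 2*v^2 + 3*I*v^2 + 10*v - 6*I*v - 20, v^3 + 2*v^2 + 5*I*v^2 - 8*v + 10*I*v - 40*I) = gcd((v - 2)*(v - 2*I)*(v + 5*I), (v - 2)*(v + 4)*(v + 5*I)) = v^2 + v*(-2 + 5*I) - 10*I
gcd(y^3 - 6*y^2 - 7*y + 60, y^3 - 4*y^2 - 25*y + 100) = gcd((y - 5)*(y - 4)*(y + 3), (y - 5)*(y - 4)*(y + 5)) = y^2 - 9*y + 20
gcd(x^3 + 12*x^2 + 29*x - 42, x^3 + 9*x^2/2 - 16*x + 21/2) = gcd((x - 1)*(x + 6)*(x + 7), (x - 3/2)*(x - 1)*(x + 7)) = x^2 + 6*x - 7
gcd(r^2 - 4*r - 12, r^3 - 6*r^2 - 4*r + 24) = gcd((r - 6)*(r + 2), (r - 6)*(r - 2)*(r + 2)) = r^2 - 4*r - 12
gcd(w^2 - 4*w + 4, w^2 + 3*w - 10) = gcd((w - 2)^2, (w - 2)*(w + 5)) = w - 2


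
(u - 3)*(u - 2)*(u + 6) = u^3 + u^2 - 24*u + 36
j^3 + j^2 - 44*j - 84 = (j - 7)*(j + 2)*(j + 6)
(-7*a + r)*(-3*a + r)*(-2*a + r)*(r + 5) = -42*a^3*r - 210*a^3 + 41*a^2*r^2 + 205*a^2*r - 12*a*r^3 - 60*a*r^2 + r^4 + 5*r^3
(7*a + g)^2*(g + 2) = 49*a^2*g + 98*a^2 + 14*a*g^2 + 28*a*g + g^3 + 2*g^2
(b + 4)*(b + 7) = b^2 + 11*b + 28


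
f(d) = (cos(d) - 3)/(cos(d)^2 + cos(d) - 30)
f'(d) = (2*sin(d)*cos(d) + sin(d))*(cos(d) - 3)/(cos(d)^2 + cos(d) - 30)^2 - sin(d)/(cos(d)^2 + cos(d) - 30)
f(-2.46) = 0.13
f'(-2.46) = -0.02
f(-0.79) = 0.08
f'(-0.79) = -0.02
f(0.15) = 0.07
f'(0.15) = 0.00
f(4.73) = 0.10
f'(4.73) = -0.03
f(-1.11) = 0.09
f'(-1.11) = -0.03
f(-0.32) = 0.07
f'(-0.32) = -0.01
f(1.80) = 0.11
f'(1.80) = 0.03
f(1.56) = 0.10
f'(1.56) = 0.03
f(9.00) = 0.13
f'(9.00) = 0.02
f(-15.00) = 0.12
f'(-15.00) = -0.02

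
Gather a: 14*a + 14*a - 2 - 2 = 28*a - 4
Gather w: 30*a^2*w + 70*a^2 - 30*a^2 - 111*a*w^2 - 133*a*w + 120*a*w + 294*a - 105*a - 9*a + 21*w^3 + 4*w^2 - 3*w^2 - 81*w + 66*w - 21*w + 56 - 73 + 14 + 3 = 40*a^2 + 180*a + 21*w^3 + w^2*(1 - 111*a) + w*(30*a^2 - 13*a - 36)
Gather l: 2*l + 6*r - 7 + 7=2*l + 6*r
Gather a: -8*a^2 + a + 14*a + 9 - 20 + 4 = -8*a^2 + 15*a - 7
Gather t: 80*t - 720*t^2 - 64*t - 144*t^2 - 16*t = -864*t^2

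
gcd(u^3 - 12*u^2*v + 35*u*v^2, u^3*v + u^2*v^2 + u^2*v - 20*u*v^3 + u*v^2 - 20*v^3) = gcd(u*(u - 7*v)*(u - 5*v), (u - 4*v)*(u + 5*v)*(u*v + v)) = 1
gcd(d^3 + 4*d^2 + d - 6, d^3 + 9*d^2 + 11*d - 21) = d^2 + 2*d - 3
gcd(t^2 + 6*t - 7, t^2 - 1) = t - 1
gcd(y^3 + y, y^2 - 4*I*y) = y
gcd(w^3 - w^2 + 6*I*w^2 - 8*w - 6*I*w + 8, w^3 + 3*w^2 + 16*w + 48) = w + 4*I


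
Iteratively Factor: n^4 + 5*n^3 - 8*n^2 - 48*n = (n + 4)*(n^3 + n^2 - 12*n) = n*(n + 4)*(n^2 + n - 12) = n*(n + 4)^2*(n - 3)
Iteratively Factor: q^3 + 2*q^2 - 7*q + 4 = (q - 1)*(q^2 + 3*q - 4) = (q - 1)*(q + 4)*(q - 1)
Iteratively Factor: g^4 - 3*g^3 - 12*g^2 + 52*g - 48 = (g - 2)*(g^3 - g^2 - 14*g + 24) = (g - 2)*(g + 4)*(g^2 - 5*g + 6) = (g - 3)*(g - 2)*(g + 4)*(g - 2)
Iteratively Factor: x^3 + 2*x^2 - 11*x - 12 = (x + 4)*(x^2 - 2*x - 3) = (x + 1)*(x + 4)*(x - 3)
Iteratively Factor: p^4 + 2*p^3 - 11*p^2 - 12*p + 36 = (p - 2)*(p^3 + 4*p^2 - 3*p - 18) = (p - 2)^2*(p^2 + 6*p + 9) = (p - 2)^2*(p + 3)*(p + 3)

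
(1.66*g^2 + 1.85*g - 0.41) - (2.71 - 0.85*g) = 1.66*g^2 + 2.7*g - 3.12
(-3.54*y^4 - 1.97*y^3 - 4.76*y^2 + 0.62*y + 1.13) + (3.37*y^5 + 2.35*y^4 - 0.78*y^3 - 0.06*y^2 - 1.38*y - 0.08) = 3.37*y^5 - 1.19*y^4 - 2.75*y^3 - 4.82*y^2 - 0.76*y + 1.05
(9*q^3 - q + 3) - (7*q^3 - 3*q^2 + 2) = 2*q^3 + 3*q^2 - q + 1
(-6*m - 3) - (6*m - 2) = -12*m - 1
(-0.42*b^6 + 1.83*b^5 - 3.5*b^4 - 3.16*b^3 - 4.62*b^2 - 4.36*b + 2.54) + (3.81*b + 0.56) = -0.42*b^6 + 1.83*b^5 - 3.5*b^4 - 3.16*b^3 - 4.62*b^2 - 0.55*b + 3.1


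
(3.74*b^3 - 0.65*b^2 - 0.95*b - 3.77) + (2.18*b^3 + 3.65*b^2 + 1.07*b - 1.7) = 5.92*b^3 + 3.0*b^2 + 0.12*b - 5.47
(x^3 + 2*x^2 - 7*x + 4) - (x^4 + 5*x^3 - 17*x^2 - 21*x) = -x^4 - 4*x^3 + 19*x^2 + 14*x + 4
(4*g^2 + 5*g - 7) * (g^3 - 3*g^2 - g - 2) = 4*g^5 - 7*g^4 - 26*g^3 + 8*g^2 - 3*g + 14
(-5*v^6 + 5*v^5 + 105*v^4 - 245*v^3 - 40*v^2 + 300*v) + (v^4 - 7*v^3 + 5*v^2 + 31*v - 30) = -5*v^6 + 5*v^5 + 106*v^4 - 252*v^3 - 35*v^2 + 331*v - 30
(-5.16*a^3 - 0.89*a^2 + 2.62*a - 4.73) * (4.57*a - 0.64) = -23.5812*a^4 - 0.7649*a^3 + 12.543*a^2 - 23.2929*a + 3.0272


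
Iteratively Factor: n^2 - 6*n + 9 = (n - 3)*(n - 3)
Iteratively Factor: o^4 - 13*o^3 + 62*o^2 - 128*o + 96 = (o - 2)*(o^3 - 11*o^2 + 40*o - 48) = (o - 3)*(o - 2)*(o^2 - 8*o + 16) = (o - 4)*(o - 3)*(o - 2)*(o - 4)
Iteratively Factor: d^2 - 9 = (d - 3)*(d + 3)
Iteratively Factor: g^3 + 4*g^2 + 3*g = (g + 3)*(g^2 + g) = g*(g + 3)*(g + 1)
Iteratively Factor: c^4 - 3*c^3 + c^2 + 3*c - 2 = (c - 1)*(c^3 - 2*c^2 - c + 2) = (c - 2)*(c - 1)*(c^2 - 1) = (c - 2)*(c - 1)^2*(c + 1)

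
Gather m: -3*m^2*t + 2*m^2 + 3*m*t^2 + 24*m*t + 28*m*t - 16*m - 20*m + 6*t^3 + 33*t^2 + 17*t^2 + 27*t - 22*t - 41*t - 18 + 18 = m^2*(2 - 3*t) + m*(3*t^2 + 52*t - 36) + 6*t^3 + 50*t^2 - 36*t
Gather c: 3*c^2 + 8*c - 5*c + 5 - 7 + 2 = 3*c^2 + 3*c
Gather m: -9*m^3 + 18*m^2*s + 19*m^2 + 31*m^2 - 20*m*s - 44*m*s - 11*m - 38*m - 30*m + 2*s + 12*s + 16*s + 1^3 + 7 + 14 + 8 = -9*m^3 + m^2*(18*s + 50) + m*(-64*s - 79) + 30*s + 30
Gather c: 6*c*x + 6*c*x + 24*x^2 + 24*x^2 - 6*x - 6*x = 12*c*x + 48*x^2 - 12*x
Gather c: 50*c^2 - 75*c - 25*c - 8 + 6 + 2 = 50*c^2 - 100*c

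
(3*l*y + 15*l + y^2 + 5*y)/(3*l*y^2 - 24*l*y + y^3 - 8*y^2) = (y + 5)/(y*(y - 8))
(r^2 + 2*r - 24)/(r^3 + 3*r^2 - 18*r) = (r - 4)/(r*(r - 3))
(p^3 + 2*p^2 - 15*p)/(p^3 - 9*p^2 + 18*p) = (p + 5)/(p - 6)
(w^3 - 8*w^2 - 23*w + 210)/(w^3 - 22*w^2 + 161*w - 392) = (w^2 - w - 30)/(w^2 - 15*w + 56)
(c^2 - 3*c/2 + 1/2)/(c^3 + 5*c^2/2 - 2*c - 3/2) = (2*c - 1)/(2*c^2 + 7*c + 3)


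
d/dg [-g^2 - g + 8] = -2*g - 1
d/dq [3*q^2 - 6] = 6*q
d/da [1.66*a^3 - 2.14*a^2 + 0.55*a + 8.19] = 4.98*a^2 - 4.28*a + 0.55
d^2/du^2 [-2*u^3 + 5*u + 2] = -12*u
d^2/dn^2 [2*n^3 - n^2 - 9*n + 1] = 12*n - 2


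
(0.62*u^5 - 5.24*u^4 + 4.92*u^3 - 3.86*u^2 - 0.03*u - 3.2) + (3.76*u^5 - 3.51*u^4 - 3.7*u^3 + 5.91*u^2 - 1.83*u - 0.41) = 4.38*u^5 - 8.75*u^4 + 1.22*u^3 + 2.05*u^2 - 1.86*u - 3.61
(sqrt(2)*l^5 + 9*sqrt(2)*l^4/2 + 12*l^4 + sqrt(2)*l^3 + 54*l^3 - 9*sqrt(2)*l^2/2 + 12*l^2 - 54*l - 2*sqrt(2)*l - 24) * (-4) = -4*sqrt(2)*l^5 - 48*l^4 - 18*sqrt(2)*l^4 - 216*l^3 - 4*sqrt(2)*l^3 - 48*l^2 + 18*sqrt(2)*l^2 + 8*sqrt(2)*l + 216*l + 96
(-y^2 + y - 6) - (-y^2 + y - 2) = -4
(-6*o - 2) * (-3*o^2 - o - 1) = 18*o^3 + 12*o^2 + 8*o + 2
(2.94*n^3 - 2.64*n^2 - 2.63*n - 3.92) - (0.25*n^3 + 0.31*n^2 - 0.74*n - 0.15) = 2.69*n^3 - 2.95*n^2 - 1.89*n - 3.77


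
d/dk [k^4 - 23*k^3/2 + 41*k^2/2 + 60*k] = 4*k^3 - 69*k^2/2 + 41*k + 60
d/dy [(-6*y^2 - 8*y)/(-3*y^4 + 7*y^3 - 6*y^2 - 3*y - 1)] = 2*(-18*y^5 - 15*y^4 + 56*y^3 - 15*y^2 + 6*y + 4)/(9*y^8 - 42*y^7 + 85*y^6 - 66*y^5 + 22*y^3 + 21*y^2 + 6*y + 1)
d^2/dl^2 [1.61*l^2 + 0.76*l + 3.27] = 3.22000000000000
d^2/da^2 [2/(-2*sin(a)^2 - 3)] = 8*(4*sin(a)^4 - 12*sin(a)^2 + 3)/(4 - cos(2*a))^3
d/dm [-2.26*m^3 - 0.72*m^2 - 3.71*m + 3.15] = -6.78*m^2 - 1.44*m - 3.71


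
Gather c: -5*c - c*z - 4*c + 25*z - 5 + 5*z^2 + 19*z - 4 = c*(-z - 9) + 5*z^2 + 44*z - 9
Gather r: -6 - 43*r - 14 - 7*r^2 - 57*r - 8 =-7*r^2 - 100*r - 28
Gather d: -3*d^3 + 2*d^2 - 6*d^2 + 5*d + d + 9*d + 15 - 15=-3*d^3 - 4*d^2 + 15*d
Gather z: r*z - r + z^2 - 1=r*z - r + z^2 - 1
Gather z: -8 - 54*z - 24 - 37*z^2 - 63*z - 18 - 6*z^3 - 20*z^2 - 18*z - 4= -6*z^3 - 57*z^2 - 135*z - 54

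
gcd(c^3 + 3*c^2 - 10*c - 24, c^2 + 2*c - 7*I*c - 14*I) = c + 2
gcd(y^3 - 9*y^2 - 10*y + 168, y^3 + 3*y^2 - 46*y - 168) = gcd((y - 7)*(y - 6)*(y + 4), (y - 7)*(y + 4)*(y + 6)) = y^2 - 3*y - 28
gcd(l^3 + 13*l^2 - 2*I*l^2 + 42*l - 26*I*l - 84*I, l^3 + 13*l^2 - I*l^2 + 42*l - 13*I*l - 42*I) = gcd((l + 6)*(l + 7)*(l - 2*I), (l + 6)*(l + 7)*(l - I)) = l^2 + 13*l + 42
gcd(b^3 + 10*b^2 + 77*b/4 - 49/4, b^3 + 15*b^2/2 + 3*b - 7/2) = b^2 + 13*b/2 - 7/2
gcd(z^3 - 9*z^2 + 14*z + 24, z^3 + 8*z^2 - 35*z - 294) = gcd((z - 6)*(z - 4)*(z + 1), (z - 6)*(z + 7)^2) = z - 6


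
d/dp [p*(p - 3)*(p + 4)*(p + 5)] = 4*p^3 + 18*p^2 - 14*p - 60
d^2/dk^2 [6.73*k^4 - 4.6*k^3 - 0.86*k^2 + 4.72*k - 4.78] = 80.76*k^2 - 27.6*k - 1.72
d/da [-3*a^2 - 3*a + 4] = -6*a - 3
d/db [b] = 1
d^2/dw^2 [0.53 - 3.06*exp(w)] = -3.06*exp(w)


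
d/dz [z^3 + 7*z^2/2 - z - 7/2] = 3*z^2 + 7*z - 1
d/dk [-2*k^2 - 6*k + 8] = -4*k - 6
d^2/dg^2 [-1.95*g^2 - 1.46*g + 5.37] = -3.90000000000000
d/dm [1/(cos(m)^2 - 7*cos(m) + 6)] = (2*cos(m) - 7)*sin(m)/(cos(m)^2 - 7*cos(m) + 6)^2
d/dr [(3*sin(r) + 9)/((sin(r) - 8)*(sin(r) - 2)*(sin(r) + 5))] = 6*(-sin(r)^3 - 2*sin(r)^2 + 15*sin(r) + 91)*cos(r)/((sin(r) - 8)^2*(sin(r) - 2)^2*(sin(r) + 5)^2)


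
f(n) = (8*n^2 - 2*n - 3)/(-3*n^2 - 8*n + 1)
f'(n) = (6*n + 8)*(8*n^2 - 2*n - 3)/(-3*n^2 - 8*n + 1)^2 + (16*n - 2)/(-3*n^2 - 8*n + 1)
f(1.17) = -0.45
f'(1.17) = -0.80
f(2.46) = -1.10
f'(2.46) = -0.34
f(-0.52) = 0.05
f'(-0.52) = -2.32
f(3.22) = -1.32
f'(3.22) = -0.24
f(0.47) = 0.63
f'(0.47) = -3.62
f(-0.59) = 0.21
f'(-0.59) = -2.25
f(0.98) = -0.28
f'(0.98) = -1.01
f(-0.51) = 0.02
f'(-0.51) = -2.34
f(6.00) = -1.76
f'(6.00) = -0.11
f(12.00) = -2.13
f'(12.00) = -0.04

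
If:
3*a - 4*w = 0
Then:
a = 4*w/3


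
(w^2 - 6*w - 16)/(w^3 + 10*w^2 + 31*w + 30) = (w - 8)/(w^2 + 8*w + 15)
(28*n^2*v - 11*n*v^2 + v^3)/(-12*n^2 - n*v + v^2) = v*(-7*n + v)/(3*n + v)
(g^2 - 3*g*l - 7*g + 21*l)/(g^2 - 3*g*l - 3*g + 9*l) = (g - 7)/(g - 3)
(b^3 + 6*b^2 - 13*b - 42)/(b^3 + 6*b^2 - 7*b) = (b^2 - b - 6)/(b*(b - 1))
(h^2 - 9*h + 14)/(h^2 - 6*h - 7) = (h - 2)/(h + 1)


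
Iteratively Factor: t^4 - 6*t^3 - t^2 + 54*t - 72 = (t - 3)*(t^3 - 3*t^2 - 10*t + 24) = (t - 3)*(t - 2)*(t^2 - t - 12) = (t - 4)*(t - 3)*(t - 2)*(t + 3)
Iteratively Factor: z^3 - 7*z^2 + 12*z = (z - 3)*(z^2 - 4*z) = (z - 4)*(z - 3)*(z)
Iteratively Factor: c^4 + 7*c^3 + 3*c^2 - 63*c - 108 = (c - 3)*(c^3 + 10*c^2 + 33*c + 36) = (c - 3)*(c + 4)*(c^2 + 6*c + 9) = (c - 3)*(c + 3)*(c + 4)*(c + 3)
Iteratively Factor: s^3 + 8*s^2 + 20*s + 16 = (s + 4)*(s^2 + 4*s + 4) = (s + 2)*(s + 4)*(s + 2)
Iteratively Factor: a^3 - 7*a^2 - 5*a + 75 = (a - 5)*(a^2 - 2*a - 15) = (a - 5)^2*(a + 3)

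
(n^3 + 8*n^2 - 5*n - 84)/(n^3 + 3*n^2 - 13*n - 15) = (n^2 + 11*n + 28)/(n^2 + 6*n + 5)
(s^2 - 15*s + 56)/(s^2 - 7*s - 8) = (s - 7)/(s + 1)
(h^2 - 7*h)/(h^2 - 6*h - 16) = h*(7 - h)/(-h^2 + 6*h + 16)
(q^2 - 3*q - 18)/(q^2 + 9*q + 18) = (q - 6)/(q + 6)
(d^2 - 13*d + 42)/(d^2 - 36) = (d - 7)/(d + 6)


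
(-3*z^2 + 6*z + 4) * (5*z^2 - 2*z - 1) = -15*z^4 + 36*z^3 + 11*z^2 - 14*z - 4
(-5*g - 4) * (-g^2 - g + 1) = 5*g^3 + 9*g^2 - g - 4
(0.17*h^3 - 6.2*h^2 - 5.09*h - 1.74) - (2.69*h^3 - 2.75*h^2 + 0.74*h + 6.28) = -2.52*h^3 - 3.45*h^2 - 5.83*h - 8.02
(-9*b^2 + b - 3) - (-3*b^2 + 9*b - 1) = -6*b^2 - 8*b - 2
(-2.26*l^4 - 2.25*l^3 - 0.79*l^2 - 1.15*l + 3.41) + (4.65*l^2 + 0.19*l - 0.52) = -2.26*l^4 - 2.25*l^3 + 3.86*l^2 - 0.96*l + 2.89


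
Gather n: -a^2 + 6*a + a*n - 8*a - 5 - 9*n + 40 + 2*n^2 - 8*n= -a^2 - 2*a + 2*n^2 + n*(a - 17) + 35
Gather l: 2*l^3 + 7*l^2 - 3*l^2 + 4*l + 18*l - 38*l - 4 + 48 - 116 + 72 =2*l^3 + 4*l^2 - 16*l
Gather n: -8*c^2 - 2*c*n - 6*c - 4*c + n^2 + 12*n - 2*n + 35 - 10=-8*c^2 - 10*c + n^2 + n*(10 - 2*c) + 25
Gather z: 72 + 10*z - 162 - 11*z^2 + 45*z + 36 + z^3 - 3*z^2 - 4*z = z^3 - 14*z^2 + 51*z - 54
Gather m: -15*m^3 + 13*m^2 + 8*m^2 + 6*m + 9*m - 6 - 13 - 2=-15*m^3 + 21*m^2 + 15*m - 21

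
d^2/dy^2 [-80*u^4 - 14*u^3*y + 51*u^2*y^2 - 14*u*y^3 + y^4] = 102*u^2 - 84*u*y + 12*y^2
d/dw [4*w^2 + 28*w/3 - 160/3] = 8*w + 28/3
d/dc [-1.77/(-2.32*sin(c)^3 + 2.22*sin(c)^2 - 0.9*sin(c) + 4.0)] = (-12.3192*sin(c)^2 + 7.8588*sin(c) - 1.593)*cos(c)/(2.32*sin(c)^3 - 2.22*sin(c)^2 + 0.9*sin(c) - 4.0)^2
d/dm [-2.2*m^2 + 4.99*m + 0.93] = 4.99 - 4.4*m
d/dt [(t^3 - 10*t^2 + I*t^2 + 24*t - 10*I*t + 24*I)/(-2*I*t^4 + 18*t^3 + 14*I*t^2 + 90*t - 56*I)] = (-I*t^5 + t^4*(3 + 20*I) + t^3*(-140 - 67*I) + t^2*(505 - 320*I) + t*(840 + 1360*I) - 1752 + 280*I)/(2*t^7 + 38*I*t^6 - 228*t^5 - 300*I*t^4 - 1110*t^3 - 1362*I*t^2 - 3472*t + 1568*I)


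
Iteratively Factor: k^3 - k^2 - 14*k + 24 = (k - 2)*(k^2 + k - 12) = (k - 3)*(k - 2)*(k + 4)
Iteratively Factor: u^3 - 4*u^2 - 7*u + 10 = (u - 1)*(u^2 - 3*u - 10) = (u - 5)*(u - 1)*(u + 2)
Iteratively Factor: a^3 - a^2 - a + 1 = (a + 1)*(a^2 - 2*a + 1) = (a - 1)*(a + 1)*(a - 1)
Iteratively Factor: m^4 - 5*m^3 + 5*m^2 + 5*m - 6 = (m + 1)*(m^3 - 6*m^2 + 11*m - 6) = (m - 3)*(m + 1)*(m^2 - 3*m + 2) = (m - 3)*(m - 2)*(m + 1)*(m - 1)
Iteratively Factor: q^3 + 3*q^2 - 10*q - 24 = (q + 2)*(q^2 + q - 12) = (q - 3)*(q + 2)*(q + 4)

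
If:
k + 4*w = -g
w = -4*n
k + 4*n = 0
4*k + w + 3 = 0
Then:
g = 3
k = -3/5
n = 3/20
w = -3/5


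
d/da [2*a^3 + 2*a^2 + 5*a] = 6*a^2 + 4*a + 5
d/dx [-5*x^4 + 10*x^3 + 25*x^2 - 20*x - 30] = -20*x^3 + 30*x^2 + 50*x - 20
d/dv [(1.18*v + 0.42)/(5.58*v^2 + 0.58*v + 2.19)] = (-6.5844*v^2 - 4.6872*v + 2.3406)/(31.1364*v^4 + 6.4728*v^3 + 24.7768*v^2 + 2.5404*v + 4.7961)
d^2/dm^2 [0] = 0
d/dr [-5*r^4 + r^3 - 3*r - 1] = -20*r^3 + 3*r^2 - 3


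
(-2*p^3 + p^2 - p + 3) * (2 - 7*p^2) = 14*p^5 - 7*p^4 + 3*p^3 - 19*p^2 - 2*p + 6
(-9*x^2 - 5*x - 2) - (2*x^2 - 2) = -11*x^2 - 5*x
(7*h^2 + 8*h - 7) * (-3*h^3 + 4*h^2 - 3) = -21*h^5 + 4*h^4 + 53*h^3 - 49*h^2 - 24*h + 21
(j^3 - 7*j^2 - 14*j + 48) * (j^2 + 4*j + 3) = j^5 - 3*j^4 - 39*j^3 - 29*j^2 + 150*j + 144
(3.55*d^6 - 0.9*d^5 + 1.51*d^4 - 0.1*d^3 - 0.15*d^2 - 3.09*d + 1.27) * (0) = 0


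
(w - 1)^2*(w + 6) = w^3 + 4*w^2 - 11*w + 6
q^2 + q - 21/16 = (q - 3/4)*(q + 7/4)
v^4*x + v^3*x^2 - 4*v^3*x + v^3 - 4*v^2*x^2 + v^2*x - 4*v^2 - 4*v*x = v*(v - 4)*(v + x)*(v*x + 1)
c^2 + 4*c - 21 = (c - 3)*(c + 7)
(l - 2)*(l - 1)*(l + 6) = l^3 + 3*l^2 - 16*l + 12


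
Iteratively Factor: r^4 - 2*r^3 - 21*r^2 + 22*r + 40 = (r - 2)*(r^3 - 21*r - 20) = (r - 2)*(r + 4)*(r^2 - 4*r - 5) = (r - 2)*(r + 1)*(r + 4)*(r - 5)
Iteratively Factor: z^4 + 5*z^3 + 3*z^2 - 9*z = (z + 3)*(z^3 + 2*z^2 - 3*z) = (z + 3)^2*(z^2 - z) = z*(z + 3)^2*(z - 1)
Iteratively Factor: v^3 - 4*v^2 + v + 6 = (v - 2)*(v^2 - 2*v - 3) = (v - 2)*(v + 1)*(v - 3)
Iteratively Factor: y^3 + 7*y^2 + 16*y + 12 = (y + 2)*(y^2 + 5*y + 6) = (y + 2)^2*(y + 3)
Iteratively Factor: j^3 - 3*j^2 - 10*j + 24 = (j + 3)*(j^2 - 6*j + 8) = (j - 2)*(j + 3)*(j - 4)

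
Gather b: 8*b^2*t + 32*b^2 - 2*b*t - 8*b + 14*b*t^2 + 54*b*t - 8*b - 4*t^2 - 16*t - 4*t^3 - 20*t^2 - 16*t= b^2*(8*t + 32) + b*(14*t^2 + 52*t - 16) - 4*t^3 - 24*t^2 - 32*t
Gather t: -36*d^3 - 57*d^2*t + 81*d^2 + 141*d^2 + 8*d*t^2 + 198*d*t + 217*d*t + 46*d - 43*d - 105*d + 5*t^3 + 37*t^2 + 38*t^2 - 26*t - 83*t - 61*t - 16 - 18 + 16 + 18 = -36*d^3 + 222*d^2 - 102*d + 5*t^3 + t^2*(8*d + 75) + t*(-57*d^2 + 415*d - 170)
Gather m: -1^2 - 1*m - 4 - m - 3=-2*m - 8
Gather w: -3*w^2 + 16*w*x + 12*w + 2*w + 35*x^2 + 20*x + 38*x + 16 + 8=-3*w^2 + w*(16*x + 14) + 35*x^2 + 58*x + 24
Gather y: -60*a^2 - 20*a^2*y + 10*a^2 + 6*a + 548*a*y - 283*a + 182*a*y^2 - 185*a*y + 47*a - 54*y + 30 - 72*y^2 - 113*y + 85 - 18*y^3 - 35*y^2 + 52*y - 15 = -50*a^2 - 230*a - 18*y^3 + y^2*(182*a - 107) + y*(-20*a^2 + 363*a - 115) + 100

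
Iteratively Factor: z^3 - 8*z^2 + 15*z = (z - 3)*(z^2 - 5*z) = (z - 5)*(z - 3)*(z)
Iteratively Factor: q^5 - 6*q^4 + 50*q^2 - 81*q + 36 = (q - 1)*(q^4 - 5*q^3 - 5*q^2 + 45*q - 36) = (q - 3)*(q - 1)*(q^3 - 2*q^2 - 11*q + 12) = (q - 3)*(q - 1)*(q + 3)*(q^2 - 5*q + 4) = (q - 4)*(q - 3)*(q - 1)*(q + 3)*(q - 1)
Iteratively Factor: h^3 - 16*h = (h + 4)*(h^2 - 4*h) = h*(h + 4)*(h - 4)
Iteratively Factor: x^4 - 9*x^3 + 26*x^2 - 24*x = (x)*(x^3 - 9*x^2 + 26*x - 24) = x*(x - 3)*(x^2 - 6*x + 8) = x*(x - 4)*(x - 3)*(x - 2)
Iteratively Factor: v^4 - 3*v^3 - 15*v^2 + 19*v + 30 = (v - 5)*(v^3 + 2*v^2 - 5*v - 6) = (v - 5)*(v + 1)*(v^2 + v - 6) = (v - 5)*(v + 1)*(v + 3)*(v - 2)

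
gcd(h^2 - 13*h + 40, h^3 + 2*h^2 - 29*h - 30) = h - 5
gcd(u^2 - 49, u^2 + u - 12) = 1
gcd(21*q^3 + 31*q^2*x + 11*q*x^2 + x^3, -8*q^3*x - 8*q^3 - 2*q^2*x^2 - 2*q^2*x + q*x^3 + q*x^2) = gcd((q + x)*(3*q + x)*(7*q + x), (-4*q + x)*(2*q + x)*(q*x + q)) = 1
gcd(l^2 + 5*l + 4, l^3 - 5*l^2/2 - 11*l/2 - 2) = l + 1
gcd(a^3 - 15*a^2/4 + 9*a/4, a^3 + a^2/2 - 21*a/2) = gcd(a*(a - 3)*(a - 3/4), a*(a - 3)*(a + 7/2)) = a^2 - 3*a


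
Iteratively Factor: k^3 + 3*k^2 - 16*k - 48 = (k - 4)*(k^2 + 7*k + 12) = (k - 4)*(k + 3)*(k + 4)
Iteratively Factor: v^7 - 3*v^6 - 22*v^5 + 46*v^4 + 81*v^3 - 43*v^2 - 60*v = (v + 1)*(v^6 - 4*v^5 - 18*v^4 + 64*v^3 + 17*v^2 - 60*v) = (v - 5)*(v + 1)*(v^5 + v^4 - 13*v^3 - v^2 + 12*v) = (v - 5)*(v + 1)*(v + 4)*(v^4 - 3*v^3 - v^2 + 3*v) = (v - 5)*(v - 3)*(v + 1)*(v + 4)*(v^3 - v) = (v - 5)*(v - 3)*(v - 1)*(v + 1)*(v + 4)*(v^2 + v) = (v - 5)*(v - 3)*(v - 1)*(v + 1)^2*(v + 4)*(v)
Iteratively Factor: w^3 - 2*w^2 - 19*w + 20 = (w - 5)*(w^2 + 3*w - 4) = (w - 5)*(w - 1)*(w + 4)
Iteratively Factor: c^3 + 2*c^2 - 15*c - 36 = (c + 3)*(c^2 - c - 12) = (c - 4)*(c + 3)*(c + 3)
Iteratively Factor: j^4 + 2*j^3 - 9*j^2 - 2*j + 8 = (j + 1)*(j^3 + j^2 - 10*j + 8) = (j + 1)*(j + 4)*(j^2 - 3*j + 2) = (j - 1)*(j + 1)*(j + 4)*(j - 2)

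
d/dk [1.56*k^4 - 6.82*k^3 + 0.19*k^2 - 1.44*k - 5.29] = 6.24*k^3 - 20.46*k^2 + 0.38*k - 1.44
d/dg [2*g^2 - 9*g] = 4*g - 9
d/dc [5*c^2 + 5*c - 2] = 10*c + 5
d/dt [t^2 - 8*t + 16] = 2*t - 8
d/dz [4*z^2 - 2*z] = 8*z - 2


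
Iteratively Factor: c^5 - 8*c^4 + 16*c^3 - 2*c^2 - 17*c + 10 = (c + 1)*(c^4 - 9*c^3 + 25*c^2 - 27*c + 10) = (c - 1)*(c + 1)*(c^3 - 8*c^2 + 17*c - 10) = (c - 1)^2*(c + 1)*(c^2 - 7*c + 10) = (c - 2)*(c - 1)^2*(c + 1)*(c - 5)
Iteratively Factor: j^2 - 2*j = (j - 2)*(j)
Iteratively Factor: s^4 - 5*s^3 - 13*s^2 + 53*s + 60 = (s + 1)*(s^3 - 6*s^2 - 7*s + 60) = (s - 4)*(s + 1)*(s^2 - 2*s - 15) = (s - 5)*(s - 4)*(s + 1)*(s + 3)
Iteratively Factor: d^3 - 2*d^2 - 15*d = (d - 5)*(d^2 + 3*d) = (d - 5)*(d + 3)*(d)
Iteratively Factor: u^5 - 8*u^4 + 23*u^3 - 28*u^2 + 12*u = (u - 1)*(u^4 - 7*u^3 + 16*u^2 - 12*u) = u*(u - 1)*(u^3 - 7*u^2 + 16*u - 12) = u*(u - 2)*(u - 1)*(u^2 - 5*u + 6) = u*(u - 2)^2*(u - 1)*(u - 3)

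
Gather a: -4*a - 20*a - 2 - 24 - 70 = -24*a - 96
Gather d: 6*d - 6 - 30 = 6*d - 36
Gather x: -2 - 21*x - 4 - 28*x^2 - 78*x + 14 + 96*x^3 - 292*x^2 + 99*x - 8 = 96*x^3 - 320*x^2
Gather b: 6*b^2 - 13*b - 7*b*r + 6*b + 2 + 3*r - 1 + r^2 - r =6*b^2 + b*(-7*r - 7) + r^2 + 2*r + 1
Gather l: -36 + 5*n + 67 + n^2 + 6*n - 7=n^2 + 11*n + 24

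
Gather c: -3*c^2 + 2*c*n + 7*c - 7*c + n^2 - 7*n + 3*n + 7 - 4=-3*c^2 + 2*c*n + n^2 - 4*n + 3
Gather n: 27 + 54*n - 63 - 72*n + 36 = -18*n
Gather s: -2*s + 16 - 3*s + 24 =40 - 5*s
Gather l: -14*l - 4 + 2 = -14*l - 2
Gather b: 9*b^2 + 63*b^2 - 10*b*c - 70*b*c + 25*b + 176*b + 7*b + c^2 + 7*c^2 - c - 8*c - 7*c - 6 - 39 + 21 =72*b^2 + b*(208 - 80*c) + 8*c^2 - 16*c - 24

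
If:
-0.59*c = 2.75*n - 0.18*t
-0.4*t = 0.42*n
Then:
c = 4.74414850686037*t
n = -0.952380952380952*t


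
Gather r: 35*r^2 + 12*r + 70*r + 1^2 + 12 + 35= 35*r^2 + 82*r + 48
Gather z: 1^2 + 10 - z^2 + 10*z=-z^2 + 10*z + 11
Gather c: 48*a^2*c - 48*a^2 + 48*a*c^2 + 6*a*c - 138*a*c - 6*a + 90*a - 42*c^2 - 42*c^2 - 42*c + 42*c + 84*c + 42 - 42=-48*a^2 + 84*a + c^2*(48*a - 84) + c*(48*a^2 - 132*a + 84)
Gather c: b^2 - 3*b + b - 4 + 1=b^2 - 2*b - 3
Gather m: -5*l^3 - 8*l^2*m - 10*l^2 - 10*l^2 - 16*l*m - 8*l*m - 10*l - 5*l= -5*l^3 - 20*l^2 - 15*l + m*(-8*l^2 - 24*l)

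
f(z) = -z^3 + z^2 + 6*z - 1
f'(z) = -3*z^2 + 2*z + 6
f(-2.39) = 4.02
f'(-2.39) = -15.92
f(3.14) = -3.26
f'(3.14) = -17.30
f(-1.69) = -3.46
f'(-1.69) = -5.95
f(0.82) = 4.04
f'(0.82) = 5.62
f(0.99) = 4.95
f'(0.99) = 5.04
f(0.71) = 3.41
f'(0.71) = 5.91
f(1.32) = 6.36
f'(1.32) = 3.41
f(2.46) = 4.92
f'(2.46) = -7.23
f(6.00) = -145.00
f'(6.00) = -90.00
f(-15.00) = 3509.00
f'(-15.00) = -699.00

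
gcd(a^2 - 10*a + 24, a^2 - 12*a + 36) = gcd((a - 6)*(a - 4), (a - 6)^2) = a - 6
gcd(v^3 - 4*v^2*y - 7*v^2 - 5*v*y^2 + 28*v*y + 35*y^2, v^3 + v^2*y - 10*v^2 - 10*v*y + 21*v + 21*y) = v^2 + v*y - 7*v - 7*y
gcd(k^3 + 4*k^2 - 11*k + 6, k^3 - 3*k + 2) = k^2 - 2*k + 1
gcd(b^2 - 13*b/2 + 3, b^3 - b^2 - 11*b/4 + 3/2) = b - 1/2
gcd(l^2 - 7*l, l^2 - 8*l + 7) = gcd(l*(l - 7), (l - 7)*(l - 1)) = l - 7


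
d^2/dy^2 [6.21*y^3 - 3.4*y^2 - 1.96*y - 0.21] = 37.26*y - 6.8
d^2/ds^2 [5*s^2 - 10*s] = 10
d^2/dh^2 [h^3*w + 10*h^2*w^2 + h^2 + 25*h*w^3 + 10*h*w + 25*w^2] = 6*h*w + 20*w^2 + 2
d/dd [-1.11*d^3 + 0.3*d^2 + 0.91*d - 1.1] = -3.33*d^2 + 0.6*d + 0.91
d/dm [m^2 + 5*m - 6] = 2*m + 5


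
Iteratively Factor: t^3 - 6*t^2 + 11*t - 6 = (t - 1)*(t^2 - 5*t + 6) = (t - 2)*(t - 1)*(t - 3)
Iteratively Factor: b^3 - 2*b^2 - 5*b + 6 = (b - 1)*(b^2 - b - 6) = (b - 1)*(b + 2)*(b - 3)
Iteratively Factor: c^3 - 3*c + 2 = (c - 1)*(c^2 + c - 2) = (c - 1)*(c + 2)*(c - 1)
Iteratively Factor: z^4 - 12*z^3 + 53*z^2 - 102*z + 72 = (z - 3)*(z^3 - 9*z^2 + 26*z - 24) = (z - 3)^2*(z^2 - 6*z + 8) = (z - 4)*(z - 3)^2*(z - 2)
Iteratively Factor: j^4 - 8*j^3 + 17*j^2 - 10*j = (j - 1)*(j^3 - 7*j^2 + 10*j) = (j - 2)*(j - 1)*(j^2 - 5*j) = (j - 5)*(j - 2)*(j - 1)*(j)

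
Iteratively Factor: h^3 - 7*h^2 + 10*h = (h)*(h^2 - 7*h + 10) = h*(h - 5)*(h - 2)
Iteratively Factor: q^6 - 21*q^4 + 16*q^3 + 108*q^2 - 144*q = (q - 3)*(q^5 + 3*q^4 - 12*q^3 - 20*q^2 + 48*q) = (q - 3)*(q + 3)*(q^4 - 12*q^2 + 16*q) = (q - 3)*(q + 3)*(q + 4)*(q^3 - 4*q^2 + 4*q) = q*(q - 3)*(q + 3)*(q + 4)*(q^2 - 4*q + 4) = q*(q - 3)*(q - 2)*(q + 3)*(q + 4)*(q - 2)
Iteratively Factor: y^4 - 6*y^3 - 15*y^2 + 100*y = (y + 4)*(y^3 - 10*y^2 + 25*y) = (y - 5)*(y + 4)*(y^2 - 5*y) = y*(y - 5)*(y + 4)*(y - 5)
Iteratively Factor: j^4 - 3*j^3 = (j - 3)*(j^3) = j*(j - 3)*(j^2) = j^2*(j - 3)*(j)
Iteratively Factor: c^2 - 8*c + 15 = (c - 5)*(c - 3)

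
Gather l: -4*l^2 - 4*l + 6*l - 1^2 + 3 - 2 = -4*l^2 + 2*l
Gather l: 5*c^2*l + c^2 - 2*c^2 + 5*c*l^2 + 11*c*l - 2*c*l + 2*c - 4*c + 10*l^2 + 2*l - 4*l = -c^2 - 2*c + l^2*(5*c + 10) + l*(5*c^2 + 9*c - 2)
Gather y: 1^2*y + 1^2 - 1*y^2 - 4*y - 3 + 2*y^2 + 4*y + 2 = y^2 + y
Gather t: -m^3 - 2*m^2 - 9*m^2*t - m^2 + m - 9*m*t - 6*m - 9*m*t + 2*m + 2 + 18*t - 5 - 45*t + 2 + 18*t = -m^3 - 3*m^2 - 3*m + t*(-9*m^2 - 18*m - 9) - 1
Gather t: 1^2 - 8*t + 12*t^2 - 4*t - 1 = 12*t^2 - 12*t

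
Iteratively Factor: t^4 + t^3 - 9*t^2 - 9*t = (t - 3)*(t^3 + 4*t^2 + 3*t) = (t - 3)*(t + 1)*(t^2 + 3*t) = t*(t - 3)*(t + 1)*(t + 3)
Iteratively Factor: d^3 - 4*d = (d + 2)*(d^2 - 2*d) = (d - 2)*(d + 2)*(d)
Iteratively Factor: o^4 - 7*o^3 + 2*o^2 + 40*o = (o + 2)*(o^3 - 9*o^2 + 20*o) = (o - 5)*(o + 2)*(o^2 - 4*o) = (o - 5)*(o - 4)*(o + 2)*(o)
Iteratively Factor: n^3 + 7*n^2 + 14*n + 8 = (n + 4)*(n^2 + 3*n + 2) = (n + 1)*(n + 4)*(n + 2)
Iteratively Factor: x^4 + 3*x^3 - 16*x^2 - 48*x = (x)*(x^3 + 3*x^2 - 16*x - 48) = x*(x - 4)*(x^2 + 7*x + 12) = x*(x - 4)*(x + 4)*(x + 3)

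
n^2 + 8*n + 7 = (n + 1)*(n + 7)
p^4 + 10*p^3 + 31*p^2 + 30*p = p*(p + 2)*(p + 3)*(p + 5)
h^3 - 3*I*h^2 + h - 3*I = (h - 3*I)*(h - I)*(h + I)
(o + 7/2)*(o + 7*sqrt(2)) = o^2 + 7*o/2 + 7*sqrt(2)*o + 49*sqrt(2)/2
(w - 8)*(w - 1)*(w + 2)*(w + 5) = w^4 - 2*w^3 - 45*w^2 - 34*w + 80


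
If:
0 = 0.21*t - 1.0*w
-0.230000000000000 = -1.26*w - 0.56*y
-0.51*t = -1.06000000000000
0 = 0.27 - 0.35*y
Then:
No Solution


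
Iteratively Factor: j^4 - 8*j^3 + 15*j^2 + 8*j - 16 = (j - 1)*(j^3 - 7*j^2 + 8*j + 16) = (j - 4)*(j - 1)*(j^2 - 3*j - 4) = (j - 4)*(j - 1)*(j + 1)*(j - 4)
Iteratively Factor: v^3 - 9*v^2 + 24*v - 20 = (v - 2)*(v^2 - 7*v + 10) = (v - 5)*(v - 2)*(v - 2)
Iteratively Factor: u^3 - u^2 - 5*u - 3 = (u + 1)*(u^2 - 2*u - 3) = (u + 1)^2*(u - 3)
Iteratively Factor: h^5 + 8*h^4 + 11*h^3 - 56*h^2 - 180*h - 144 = (h - 3)*(h^4 + 11*h^3 + 44*h^2 + 76*h + 48) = (h - 3)*(h + 4)*(h^3 + 7*h^2 + 16*h + 12) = (h - 3)*(h + 2)*(h + 4)*(h^2 + 5*h + 6) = (h - 3)*(h + 2)*(h + 3)*(h + 4)*(h + 2)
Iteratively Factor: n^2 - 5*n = (n - 5)*(n)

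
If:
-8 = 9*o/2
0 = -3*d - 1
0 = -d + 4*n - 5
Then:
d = -1/3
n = 7/6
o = -16/9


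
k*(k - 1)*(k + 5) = k^3 + 4*k^2 - 5*k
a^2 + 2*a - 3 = (a - 1)*(a + 3)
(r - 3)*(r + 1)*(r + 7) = r^3 + 5*r^2 - 17*r - 21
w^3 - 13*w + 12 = (w - 3)*(w - 1)*(w + 4)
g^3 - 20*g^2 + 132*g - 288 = (g - 8)*(g - 6)^2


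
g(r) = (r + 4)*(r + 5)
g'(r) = 2*r + 9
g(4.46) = 80.03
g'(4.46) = 17.92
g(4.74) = 85.13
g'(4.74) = 18.48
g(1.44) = 35.03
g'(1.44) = 11.88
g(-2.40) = 4.16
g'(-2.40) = 4.20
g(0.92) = 29.13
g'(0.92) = 10.84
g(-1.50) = 8.75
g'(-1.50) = 6.00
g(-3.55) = 0.65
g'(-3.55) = 1.90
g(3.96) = 71.32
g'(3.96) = 16.92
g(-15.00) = 110.00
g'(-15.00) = -21.00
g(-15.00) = 110.00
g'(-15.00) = -21.00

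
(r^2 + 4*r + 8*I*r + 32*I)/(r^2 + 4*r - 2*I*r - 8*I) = (r + 8*I)/(r - 2*I)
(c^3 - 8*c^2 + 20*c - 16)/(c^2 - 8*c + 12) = (c^2 - 6*c + 8)/(c - 6)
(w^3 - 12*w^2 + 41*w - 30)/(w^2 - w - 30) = (w^2 - 6*w + 5)/(w + 5)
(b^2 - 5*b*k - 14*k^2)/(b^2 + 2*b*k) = (b - 7*k)/b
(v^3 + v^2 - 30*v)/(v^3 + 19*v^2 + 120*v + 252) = v*(v - 5)/(v^2 + 13*v + 42)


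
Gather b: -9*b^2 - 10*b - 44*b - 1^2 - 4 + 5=-9*b^2 - 54*b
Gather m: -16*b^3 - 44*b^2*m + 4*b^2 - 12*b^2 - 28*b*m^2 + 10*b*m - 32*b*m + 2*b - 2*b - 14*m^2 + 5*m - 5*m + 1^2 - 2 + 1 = -16*b^3 - 8*b^2 + m^2*(-28*b - 14) + m*(-44*b^2 - 22*b)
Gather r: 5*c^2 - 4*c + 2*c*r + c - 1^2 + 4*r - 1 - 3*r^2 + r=5*c^2 - 3*c - 3*r^2 + r*(2*c + 5) - 2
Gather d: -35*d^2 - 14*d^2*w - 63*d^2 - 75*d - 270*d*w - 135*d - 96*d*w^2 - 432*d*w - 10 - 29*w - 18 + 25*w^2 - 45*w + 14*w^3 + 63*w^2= d^2*(-14*w - 98) + d*(-96*w^2 - 702*w - 210) + 14*w^3 + 88*w^2 - 74*w - 28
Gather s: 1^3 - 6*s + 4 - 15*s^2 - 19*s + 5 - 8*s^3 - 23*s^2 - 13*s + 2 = -8*s^3 - 38*s^2 - 38*s + 12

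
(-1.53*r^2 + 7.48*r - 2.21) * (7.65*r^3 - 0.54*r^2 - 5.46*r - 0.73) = -11.7045*r^5 + 58.0482*r^4 - 12.5919*r^3 - 38.5305*r^2 + 6.6062*r + 1.6133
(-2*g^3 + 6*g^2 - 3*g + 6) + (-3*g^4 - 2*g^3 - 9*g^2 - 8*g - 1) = -3*g^4 - 4*g^3 - 3*g^2 - 11*g + 5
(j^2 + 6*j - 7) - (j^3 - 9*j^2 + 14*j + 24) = -j^3 + 10*j^2 - 8*j - 31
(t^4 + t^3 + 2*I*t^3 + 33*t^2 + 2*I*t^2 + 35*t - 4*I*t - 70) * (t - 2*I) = t^5 + t^4 + 37*t^3 + 39*t^2 - 70*I*t^2 - 78*t - 70*I*t + 140*I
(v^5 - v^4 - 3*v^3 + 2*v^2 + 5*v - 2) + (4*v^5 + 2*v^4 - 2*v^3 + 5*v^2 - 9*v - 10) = 5*v^5 + v^4 - 5*v^3 + 7*v^2 - 4*v - 12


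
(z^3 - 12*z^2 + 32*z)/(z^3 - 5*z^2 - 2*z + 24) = z*(z - 8)/(z^2 - z - 6)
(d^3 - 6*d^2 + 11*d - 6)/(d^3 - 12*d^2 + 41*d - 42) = (d - 1)/(d - 7)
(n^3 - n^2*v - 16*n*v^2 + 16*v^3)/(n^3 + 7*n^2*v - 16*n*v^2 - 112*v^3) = (n - v)/(n + 7*v)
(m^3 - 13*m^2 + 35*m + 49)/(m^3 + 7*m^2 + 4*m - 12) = (m^3 - 13*m^2 + 35*m + 49)/(m^3 + 7*m^2 + 4*m - 12)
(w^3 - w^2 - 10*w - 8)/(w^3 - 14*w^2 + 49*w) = (w^3 - w^2 - 10*w - 8)/(w*(w^2 - 14*w + 49))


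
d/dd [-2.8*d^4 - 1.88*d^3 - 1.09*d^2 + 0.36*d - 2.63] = -11.2*d^3 - 5.64*d^2 - 2.18*d + 0.36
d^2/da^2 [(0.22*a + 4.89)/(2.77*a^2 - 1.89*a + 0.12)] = ((0.22*a + 4.89)*(5.54*a - 1.89)*(11.08*a - 3.78) - (3.6564*a + 26.259)*(2.77*a^2 - 1.89*a + 0.12))/(2.77*a^2 - 1.89*a + 0.12)^3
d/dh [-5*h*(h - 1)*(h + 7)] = -15*h^2 - 60*h + 35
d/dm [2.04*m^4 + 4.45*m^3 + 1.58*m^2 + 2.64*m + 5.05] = 8.16*m^3 + 13.35*m^2 + 3.16*m + 2.64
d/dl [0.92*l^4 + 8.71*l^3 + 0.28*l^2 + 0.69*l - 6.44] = 3.68*l^3 + 26.13*l^2 + 0.56*l + 0.69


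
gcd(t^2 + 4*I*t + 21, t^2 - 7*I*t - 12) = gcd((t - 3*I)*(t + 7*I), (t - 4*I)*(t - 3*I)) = t - 3*I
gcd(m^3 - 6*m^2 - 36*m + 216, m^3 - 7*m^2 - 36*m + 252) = m^2 - 36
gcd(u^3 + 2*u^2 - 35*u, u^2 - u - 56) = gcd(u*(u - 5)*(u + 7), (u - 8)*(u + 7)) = u + 7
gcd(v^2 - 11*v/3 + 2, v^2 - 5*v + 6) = v - 3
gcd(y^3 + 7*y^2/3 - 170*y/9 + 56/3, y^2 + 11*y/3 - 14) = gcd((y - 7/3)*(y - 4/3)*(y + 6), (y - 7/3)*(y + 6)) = y^2 + 11*y/3 - 14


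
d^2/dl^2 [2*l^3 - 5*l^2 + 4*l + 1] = 12*l - 10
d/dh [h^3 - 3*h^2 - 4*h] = 3*h^2 - 6*h - 4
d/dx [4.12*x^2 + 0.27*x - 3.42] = 8.24*x + 0.27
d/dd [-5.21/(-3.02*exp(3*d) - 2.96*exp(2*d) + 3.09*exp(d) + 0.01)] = (-47.2026*exp(2*d) - 30.8432*exp(d) + 16.0989)*exp(d)/(3.02*exp(3*d) + 2.96*exp(2*d) - 3.09*exp(d) - 0.01)^2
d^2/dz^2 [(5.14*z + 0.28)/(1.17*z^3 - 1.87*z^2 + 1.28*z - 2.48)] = (42.216876*z^5 - 62.875332*z^4 + 10.751012*z^3 + 187.361448*z^2 - 142.170144*z + 30.95328)/(1.601613*z^9 - 7.679529*z^8 + 17.530695*z^7 - 33.526891*z^6 + 51.734832*z^5 - 57.492648*z^4 + 59.301824*z^3 - 46.69344*z^2 + 23.617536*z - 15.252992)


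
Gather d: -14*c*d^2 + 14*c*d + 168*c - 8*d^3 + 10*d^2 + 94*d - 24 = 168*c - 8*d^3 + d^2*(10 - 14*c) + d*(14*c + 94) - 24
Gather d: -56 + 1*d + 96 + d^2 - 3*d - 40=d^2 - 2*d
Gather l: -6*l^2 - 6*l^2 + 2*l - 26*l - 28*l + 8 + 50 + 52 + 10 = -12*l^2 - 52*l + 120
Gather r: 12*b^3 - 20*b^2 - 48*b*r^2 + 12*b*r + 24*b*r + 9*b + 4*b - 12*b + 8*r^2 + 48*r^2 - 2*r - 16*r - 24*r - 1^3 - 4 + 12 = 12*b^3 - 20*b^2 + b + r^2*(56 - 48*b) + r*(36*b - 42) + 7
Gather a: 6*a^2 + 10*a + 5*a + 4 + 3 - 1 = 6*a^2 + 15*a + 6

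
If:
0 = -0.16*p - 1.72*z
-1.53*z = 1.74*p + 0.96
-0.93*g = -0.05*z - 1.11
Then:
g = 1.20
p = -0.60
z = 0.06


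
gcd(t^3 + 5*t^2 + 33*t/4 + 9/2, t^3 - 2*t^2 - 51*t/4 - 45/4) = t^2 + 3*t + 9/4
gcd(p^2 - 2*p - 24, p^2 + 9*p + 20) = p + 4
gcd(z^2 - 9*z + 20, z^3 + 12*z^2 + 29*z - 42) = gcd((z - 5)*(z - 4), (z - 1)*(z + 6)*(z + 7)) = 1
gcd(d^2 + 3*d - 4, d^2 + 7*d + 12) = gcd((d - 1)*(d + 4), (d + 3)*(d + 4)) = d + 4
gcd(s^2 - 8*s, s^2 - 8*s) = s^2 - 8*s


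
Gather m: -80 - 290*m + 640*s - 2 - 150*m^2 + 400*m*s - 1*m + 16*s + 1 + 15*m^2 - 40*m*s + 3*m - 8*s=-135*m^2 + m*(360*s - 288) + 648*s - 81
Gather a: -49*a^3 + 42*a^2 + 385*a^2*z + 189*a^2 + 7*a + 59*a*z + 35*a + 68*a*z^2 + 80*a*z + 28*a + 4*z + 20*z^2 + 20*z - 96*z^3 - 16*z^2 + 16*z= -49*a^3 + a^2*(385*z + 231) + a*(68*z^2 + 139*z + 70) - 96*z^3 + 4*z^2 + 40*z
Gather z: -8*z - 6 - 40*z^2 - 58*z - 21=-40*z^2 - 66*z - 27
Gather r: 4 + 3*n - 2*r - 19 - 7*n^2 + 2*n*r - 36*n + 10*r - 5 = -7*n^2 - 33*n + r*(2*n + 8) - 20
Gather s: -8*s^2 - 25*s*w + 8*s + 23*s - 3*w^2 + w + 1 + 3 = -8*s^2 + s*(31 - 25*w) - 3*w^2 + w + 4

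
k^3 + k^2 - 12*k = k*(k - 3)*(k + 4)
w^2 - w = w*(w - 1)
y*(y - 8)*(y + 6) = y^3 - 2*y^2 - 48*y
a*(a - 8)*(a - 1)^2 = a^4 - 10*a^3 + 17*a^2 - 8*a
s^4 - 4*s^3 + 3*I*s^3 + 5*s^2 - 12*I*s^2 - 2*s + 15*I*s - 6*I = (s - 2)*(s - 1)^2*(s + 3*I)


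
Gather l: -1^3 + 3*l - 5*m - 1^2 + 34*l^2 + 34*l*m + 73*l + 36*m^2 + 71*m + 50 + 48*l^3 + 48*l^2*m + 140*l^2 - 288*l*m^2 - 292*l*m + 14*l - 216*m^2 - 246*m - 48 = 48*l^3 + l^2*(48*m + 174) + l*(-288*m^2 - 258*m + 90) - 180*m^2 - 180*m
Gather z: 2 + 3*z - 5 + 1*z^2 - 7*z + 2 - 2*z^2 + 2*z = -z^2 - 2*z - 1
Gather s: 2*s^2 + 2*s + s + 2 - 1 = 2*s^2 + 3*s + 1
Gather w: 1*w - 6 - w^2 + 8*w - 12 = -w^2 + 9*w - 18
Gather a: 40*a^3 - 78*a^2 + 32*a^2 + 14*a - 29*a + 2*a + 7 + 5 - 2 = 40*a^3 - 46*a^2 - 13*a + 10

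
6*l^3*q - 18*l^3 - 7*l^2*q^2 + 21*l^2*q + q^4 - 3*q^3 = (-2*l + q)*(-l + q)*(3*l + q)*(q - 3)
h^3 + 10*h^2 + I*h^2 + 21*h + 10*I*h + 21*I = (h + 3)*(h + 7)*(h + I)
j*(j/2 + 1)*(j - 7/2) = j^3/2 - 3*j^2/4 - 7*j/2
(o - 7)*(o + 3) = o^2 - 4*o - 21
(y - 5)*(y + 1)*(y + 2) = y^3 - 2*y^2 - 13*y - 10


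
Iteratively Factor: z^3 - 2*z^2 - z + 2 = (z - 2)*(z^2 - 1) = (z - 2)*(z - 1)*(z + 1)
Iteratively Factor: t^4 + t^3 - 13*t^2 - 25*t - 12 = (t + 3)*(t^3 - 2*t^2 - 7*t - 4) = (t + 1)*(t + 3)*(t^2 - 3*t - 4) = (t - 4)*(t + 1)*(t + 3)*(t + 1)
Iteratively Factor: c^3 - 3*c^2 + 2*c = (c - 2)*(c^2 - c) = (c - 2)*(c - 1)*(c)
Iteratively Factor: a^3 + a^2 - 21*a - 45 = (a + 3)*(a^2 - 2*a - 15) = (a + 3)^2*(a - 5)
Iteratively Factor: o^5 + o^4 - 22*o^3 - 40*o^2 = (o + 4)*(o^4 - 3*o^3 - 10*o^2) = (o - 5)*(o + 4)*(o^3 + 2*o^2) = o*(o - 5)*(o + 4)*(o^2 + 2*o) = o*(o - 5)*(o + 2)*(o + 4)*(o)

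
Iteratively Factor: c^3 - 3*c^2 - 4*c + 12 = (c - 3)*(c^2 - 4) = (c - 3)*(c - 2)*(c + 2)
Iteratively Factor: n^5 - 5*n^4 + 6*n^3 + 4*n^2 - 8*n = (n)*(n^4 - 5*n^3 + 6*n^2 + 4*n - 8) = n*(n - 2)*(n^3 - 3*n^2 + 4) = n*(n - 2)*(n + 1)*(n^2 - 4*n + 4) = n*(n - 2)^2*(n + 1)*(n - 2)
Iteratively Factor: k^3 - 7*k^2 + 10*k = (k)*(k^2 - 7*k + 10) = k*(k - 2)*(k - 5)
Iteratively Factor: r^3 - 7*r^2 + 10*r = (r)*(r^2 - 7*r + 10) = r*(r - 5)*(r - 2)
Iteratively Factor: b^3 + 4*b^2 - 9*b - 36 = (b + 3)*(b^2 + b - 12) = (b - 3)*(b + 3)*(b + 4)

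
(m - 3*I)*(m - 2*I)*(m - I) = m^3 - 6*I*m^2 - 11*m + 6*I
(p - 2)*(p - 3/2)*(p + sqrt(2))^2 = p^4 - 7*p^3/2 + 2*sqrt(2)*p^3 - 7*sqrt(2)*p^2 + 5*p^2 - 7*p + 6*sqrt(2)*p + 6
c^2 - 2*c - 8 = (c - 4)*(c + 2)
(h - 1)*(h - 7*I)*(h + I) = h^3 - h^2 - 6*I*h^2 + 7*h + 6*I*h - 7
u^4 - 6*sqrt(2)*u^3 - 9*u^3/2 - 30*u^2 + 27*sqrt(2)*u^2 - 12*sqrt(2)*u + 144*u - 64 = (u - 4)*(u - 1/2)*(u - 8*sqrt(2))*(u + 2*sqrt(2))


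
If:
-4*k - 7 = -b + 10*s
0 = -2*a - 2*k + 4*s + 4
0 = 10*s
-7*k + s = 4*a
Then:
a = 14/3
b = -11/3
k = -8/3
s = 0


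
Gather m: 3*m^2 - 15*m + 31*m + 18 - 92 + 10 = 3*m^2 + 16*m - 64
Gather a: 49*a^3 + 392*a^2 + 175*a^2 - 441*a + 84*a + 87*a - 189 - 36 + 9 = 49*a^3 + 567*a^2 - 270*a - 216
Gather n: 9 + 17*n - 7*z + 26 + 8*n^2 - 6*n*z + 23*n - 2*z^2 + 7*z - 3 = 8*n^2 + n*(40 - 6*z) - 2*z^2 + 32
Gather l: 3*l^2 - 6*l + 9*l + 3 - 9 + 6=3*l^2 + 3*l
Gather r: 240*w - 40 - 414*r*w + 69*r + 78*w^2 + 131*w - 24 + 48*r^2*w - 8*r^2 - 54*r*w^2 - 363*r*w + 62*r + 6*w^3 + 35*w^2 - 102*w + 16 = r^2*(48*w - 8) + r*(-54*w^2 - 777*w + 131) + 6*w^3 + 113*w^2 + 269*w - 48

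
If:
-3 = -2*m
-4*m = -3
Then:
No Solution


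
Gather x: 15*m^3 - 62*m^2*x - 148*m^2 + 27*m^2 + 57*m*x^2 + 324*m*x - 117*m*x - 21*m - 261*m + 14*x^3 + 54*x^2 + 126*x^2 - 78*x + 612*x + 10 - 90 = 15*m^3 - 121*m^2 - 282*m + 14*x^3 + x^2*(57*m + 180) + x*(-62*m^2 + 207*m + 534) - 80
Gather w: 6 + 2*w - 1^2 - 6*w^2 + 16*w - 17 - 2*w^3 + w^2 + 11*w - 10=-2*w^3 - 5*w^2 + 29*w - 22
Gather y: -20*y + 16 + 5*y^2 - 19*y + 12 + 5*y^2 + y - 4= 10*y^2 - 38*y + 24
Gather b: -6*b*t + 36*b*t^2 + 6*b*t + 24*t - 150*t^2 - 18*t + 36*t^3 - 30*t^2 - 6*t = 36*b*t^2 + 36*t^3 - 180*t^2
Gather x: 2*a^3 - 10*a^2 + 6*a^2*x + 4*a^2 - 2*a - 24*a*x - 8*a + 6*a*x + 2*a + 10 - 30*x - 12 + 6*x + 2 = 2*a^3 - 6*a^2 - 8*a + x*(6*a^2 - 18*a - 24)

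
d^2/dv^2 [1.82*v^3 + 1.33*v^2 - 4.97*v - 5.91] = 10.92*v + 2.66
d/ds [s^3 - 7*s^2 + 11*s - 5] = 3*s^2 - 14*s + 11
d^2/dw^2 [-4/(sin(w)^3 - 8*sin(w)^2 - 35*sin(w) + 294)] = 4*(9*sin(w)^4 + 38*sin(w)^3 + 265*sin(w)^2 + 170*sin(w) - 146)/((sin(w) - 7)^4*(sin(w) + 6)^3)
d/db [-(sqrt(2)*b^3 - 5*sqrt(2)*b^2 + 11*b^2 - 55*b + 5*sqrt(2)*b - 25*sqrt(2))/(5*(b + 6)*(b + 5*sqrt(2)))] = (-sqrt(2)*b^4 - 20*b^3 - 12*sqrt(2)*b^3 - 251*b^2 - 20*sqrt(2)*b^2 - 710*sqrt(2)*b + 600*b - 550 + 1500*sqrt(2))/(5*(b^4 + 12*b^3 + 10*sqrt(2)*b^3 + 86*b^2 + 120*sqrt(2)*b^2 + 360*sqrt(2)*b + 600*b + 1800))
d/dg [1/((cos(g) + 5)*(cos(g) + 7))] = 2*(cos(g) + 6)*sin(g)/((cos(g) + 5)^2*(cos(g) + 7)^2)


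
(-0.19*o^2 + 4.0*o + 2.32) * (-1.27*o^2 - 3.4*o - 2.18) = 0.2413*o^4 - 4.434*o^3 - 16.1322*o^2 - 16.608*o - 5.0576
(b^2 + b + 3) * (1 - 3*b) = -3*b^3 - 2*b^2 - 8*b + 3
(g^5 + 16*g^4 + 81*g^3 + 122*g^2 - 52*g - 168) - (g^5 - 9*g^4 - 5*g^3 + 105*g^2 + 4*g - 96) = 25*g^4 + 86*g^3 + 17*g^2 - 56*g - 72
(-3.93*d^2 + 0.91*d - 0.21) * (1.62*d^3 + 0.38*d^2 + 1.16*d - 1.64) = -6.3666*d^5 - 0.0191999999999999*d^4 - 4.5532*d^3 + 7.421*d^2 - 1.736*d + 0.3444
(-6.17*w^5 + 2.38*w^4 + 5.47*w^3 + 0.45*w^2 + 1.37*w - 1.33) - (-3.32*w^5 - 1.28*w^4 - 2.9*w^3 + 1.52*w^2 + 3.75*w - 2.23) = -2.85*w^5 + 3.66*w^4 + 8.37*w^3 - 1.07*w^2 - 2.38*w + 0.9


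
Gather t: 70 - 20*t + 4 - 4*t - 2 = 72 - 24*t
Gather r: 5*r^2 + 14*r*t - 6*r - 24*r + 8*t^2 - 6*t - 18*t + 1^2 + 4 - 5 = 5*r^2 + r*(14*t - 30) + 8*t^2 - 24*t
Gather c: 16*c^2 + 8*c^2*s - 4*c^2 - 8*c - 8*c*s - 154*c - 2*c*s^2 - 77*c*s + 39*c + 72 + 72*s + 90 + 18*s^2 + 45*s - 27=c^2*(8*s + 12) + c*(-2*s^2 - 85*s - 123) + 18*s^2 + 117*s + 135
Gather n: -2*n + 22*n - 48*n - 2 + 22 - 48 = -28*n - 28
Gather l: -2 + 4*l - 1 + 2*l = 6*l - 3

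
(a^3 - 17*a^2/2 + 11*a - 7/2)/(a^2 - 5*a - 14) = (2*a^2 - 3*a + 1)/(2*(a + 2))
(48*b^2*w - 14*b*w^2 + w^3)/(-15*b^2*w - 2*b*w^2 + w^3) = (-48*b^2 + 14*b*w - w^2)/(15*b^2 + 2*b*w - w^2)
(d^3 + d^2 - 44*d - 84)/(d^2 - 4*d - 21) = (d^2 + 8*d + 12)/(d + 3)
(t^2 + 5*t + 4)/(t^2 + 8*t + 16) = (t + 1)/(t + 4)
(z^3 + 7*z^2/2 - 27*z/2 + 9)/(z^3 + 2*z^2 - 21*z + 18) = (z - 3/2)/(z - 3)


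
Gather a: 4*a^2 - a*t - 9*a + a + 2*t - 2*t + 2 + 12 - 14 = 4*a^2 + a*(-t - 8)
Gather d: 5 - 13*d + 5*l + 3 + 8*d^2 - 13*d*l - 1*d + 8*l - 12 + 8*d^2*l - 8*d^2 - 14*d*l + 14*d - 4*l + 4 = 8*d^2*l - 27*d*l + 9*l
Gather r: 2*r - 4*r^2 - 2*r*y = -4*r^2 + r*(2 - 2*y)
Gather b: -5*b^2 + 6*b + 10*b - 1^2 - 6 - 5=-5*b^2 + 16*b - 12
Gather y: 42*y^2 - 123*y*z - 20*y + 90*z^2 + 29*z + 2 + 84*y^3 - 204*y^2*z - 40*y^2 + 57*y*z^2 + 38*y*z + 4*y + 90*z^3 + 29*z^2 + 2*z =84*y^3 + y^2*(2 - 204*z) + y*(57*z^2 - 85*z - 16) + 90*z^3 + 119*z^2 + 31*z + 2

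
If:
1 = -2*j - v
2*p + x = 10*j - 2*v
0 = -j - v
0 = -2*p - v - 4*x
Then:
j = -1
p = -47/6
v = 1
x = 11/3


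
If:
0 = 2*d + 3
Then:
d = -3/2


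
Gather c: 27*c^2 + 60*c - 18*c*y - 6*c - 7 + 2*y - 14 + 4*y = 27*c^2 + c*(54 - 18*y) + 6*y - 21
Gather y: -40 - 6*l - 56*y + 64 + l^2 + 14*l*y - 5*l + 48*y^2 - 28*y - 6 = l^2 - 11*l + 48*y^2 + y*(14*l - 84) + 18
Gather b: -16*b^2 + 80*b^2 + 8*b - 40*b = 64*b^2 - 32*b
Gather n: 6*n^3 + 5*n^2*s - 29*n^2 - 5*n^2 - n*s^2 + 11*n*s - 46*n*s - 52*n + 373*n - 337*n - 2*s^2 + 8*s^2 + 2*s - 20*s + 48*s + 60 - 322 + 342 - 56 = 6*n^3 + n^2*(5*s - 34) + n*(-s^2 - 35*s - 16) + 6*s^2 + 30*s + 24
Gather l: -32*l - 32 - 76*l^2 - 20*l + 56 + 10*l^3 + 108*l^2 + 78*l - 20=10*l^3 + 32*l^2 + 26*l + 4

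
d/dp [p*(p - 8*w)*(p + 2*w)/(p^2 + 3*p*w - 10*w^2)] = (p^4 + 6*p^3*w - 32*p^2*w^2 + 120*p*w^3 + 160*w^4)/(p^4 + 6*p^3*w - 11*p^2*w^2 - 60*p*w^3 + 100*w^4)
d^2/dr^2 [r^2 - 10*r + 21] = 2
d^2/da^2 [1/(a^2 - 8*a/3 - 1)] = 6*(9*a^2 - 24*a - 4*(3*a - 4)^2 - 9)/(-3*a^2 + 8*a + 3)^3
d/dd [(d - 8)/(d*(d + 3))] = (-d^2 + 16*d + 24)/(d^2*(d^2 + 6*d + 9))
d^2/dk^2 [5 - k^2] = -2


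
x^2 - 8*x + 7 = (x - 7)*(x - 1)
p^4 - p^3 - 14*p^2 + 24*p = p*(p - 3)*(p - 2)*(p + 4)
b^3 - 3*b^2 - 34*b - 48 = (b - 8)*(b + 2)*(b + 3)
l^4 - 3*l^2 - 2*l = l*(l - 2)*(l + 1)^2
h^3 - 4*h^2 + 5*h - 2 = (h - 2)*(h - 1)^2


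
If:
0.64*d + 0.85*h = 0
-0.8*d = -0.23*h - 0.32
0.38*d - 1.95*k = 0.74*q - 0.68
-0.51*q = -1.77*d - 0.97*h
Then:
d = 0.33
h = -0.25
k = 0.16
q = 0.67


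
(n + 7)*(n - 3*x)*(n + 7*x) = n^3 + 4*n^2*x + 7*n^2 - 21*n*x^2 + 28*n*x - 147*x^2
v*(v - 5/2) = v^2 - 5*v/2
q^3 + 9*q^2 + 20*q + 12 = (q + 1)*(q + 2)*(q + 6)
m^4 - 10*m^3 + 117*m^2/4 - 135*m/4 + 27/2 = (m - 6)*(m - 3/2)^2*(m - 1)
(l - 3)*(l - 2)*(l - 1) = l^3 - 6*l^2 + 11*l - 6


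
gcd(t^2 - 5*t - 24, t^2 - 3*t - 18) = t + 3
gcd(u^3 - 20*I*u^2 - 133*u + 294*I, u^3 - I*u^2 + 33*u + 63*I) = u - 7*I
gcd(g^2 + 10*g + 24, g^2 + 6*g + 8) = g + 4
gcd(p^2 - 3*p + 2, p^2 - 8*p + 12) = p - 2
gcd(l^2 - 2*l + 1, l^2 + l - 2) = l - 1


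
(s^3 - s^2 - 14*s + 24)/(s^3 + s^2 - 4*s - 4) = (s^2 + s - 12)/(s^2 + 3*s + 2)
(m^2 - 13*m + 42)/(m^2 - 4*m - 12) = (m - 7)/(m + 2)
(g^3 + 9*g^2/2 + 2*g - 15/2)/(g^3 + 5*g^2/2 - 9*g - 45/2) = (g - 1)/(g - 3)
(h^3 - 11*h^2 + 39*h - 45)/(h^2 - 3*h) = h - 8 + 15/h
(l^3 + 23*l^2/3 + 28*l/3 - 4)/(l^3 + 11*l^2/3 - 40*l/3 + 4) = (l + 2)/(l - 2)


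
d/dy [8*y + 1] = 8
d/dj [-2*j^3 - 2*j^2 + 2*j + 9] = -6*j^2 - 4*j + 2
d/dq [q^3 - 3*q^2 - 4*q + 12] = 3*q^2 - 6*q - 4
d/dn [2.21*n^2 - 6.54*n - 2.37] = 4.42*n - 6.54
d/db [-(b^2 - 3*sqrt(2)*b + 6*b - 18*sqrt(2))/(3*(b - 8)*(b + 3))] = (-sqrt(2)*b^2 + 11*b^2/3 - 12*sqrt(2)*b + 16*b + 6*sqrt(2) + 48)/(b^4 - 10*b^3 - 23*b^2 + 240*b + 576)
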